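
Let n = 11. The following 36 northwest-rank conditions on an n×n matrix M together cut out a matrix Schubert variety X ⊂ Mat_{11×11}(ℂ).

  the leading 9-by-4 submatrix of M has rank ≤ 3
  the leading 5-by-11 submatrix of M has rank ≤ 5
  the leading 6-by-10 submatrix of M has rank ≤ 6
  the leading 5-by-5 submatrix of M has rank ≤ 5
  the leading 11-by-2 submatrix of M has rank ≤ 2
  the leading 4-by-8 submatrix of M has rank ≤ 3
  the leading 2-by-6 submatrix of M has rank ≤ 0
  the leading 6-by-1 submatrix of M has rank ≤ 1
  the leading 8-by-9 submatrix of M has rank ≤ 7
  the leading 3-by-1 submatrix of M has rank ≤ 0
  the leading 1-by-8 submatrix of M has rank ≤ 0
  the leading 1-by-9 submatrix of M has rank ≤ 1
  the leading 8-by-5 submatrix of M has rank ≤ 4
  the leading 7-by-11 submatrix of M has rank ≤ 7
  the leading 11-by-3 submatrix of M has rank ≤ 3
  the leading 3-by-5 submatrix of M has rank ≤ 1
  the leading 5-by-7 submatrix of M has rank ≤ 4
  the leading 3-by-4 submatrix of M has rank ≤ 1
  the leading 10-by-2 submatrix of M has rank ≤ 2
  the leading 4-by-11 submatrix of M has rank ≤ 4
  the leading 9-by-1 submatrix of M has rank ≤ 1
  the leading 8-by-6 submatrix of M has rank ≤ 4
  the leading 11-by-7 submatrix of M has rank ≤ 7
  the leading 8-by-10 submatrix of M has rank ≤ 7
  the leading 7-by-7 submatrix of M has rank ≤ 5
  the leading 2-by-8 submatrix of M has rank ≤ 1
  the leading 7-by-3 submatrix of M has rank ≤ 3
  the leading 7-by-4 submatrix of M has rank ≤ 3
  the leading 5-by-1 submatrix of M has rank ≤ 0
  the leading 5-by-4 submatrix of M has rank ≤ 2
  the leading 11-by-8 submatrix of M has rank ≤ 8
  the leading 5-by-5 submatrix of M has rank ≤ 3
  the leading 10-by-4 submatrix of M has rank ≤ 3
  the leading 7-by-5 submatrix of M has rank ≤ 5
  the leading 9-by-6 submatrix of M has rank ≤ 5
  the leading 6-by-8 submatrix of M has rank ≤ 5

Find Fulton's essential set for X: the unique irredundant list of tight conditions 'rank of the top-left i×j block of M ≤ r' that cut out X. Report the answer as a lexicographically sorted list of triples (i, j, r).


The tightest implied rank at each (i,j), from the 36 conditions:

  0, 0, 0, 0, 0, 0, 0, 0, 1, 1, 1
  0, 0, 0, 0, 0, 0, 1, 1, 2, 2, 2
  0, 1, 1, 1, 1, 1, 2, 2, 3, 3, 3
  0, 1, 2, 2, 2, 2, 3, 3, 4, 4, 4
  0, 1, 2, 2, 3, 3, 4, 4, 5, 5, 5
  1, 2, 3, 3, 4, 4, 5, 5, 6, 6, 6
  1, 2, 3, 3, 4, 4, 5, 6, 7, 7, 7
  1, 2, 3, 3, 4, 4, 5, 6, 7, 7, 8
  1, 2, 3, 3, 4, 5, 6, 7, 8, 8, 9
  1, 2, 3, 3, 4, 5, 6, 7, 8, 9, 10
  1, 2, 3, 4, 5, 6, 7, 8, 9, 10, 11

hence w(1..11) = (9, 7, 2, 3, 5, 1, 8, 11, 6, 10, 4).

Rothe diagram D(w) (25 cells), 7 SE-corners (essential conditions):

[(1, 8, 0), (2, 6, 0), (5, 1, 0), (5, 4, 2), (8, 6, 4), (8, 10, 7), (10, 4, 3)]


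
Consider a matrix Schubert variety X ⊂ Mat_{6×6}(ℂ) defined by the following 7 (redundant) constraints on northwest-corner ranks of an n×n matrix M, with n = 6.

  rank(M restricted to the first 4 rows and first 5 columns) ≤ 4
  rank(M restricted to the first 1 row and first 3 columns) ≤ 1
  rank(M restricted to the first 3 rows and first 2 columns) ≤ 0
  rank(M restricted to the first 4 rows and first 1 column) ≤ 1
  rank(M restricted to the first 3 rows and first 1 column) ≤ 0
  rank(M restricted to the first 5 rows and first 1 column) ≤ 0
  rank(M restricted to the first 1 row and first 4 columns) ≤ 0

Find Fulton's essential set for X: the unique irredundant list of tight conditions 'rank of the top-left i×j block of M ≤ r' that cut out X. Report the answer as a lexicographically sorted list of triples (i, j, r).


Propagating the 7 rank bounds to every northwest block:

  row 1: 0 0 0 0 1 1
  row 2: 0 0 1 1 2 2
  row 3: 0 0 1 2 3 3
  row 4: 0 1 2 3 4 4
  row 5: 0 1 2 3 4 5
  row 6: 1 2 3 4 5 6

giving w = (5, 3, 4, 2, 6, 1) via Δ²R.

ℓ(w)=10; the 3 essential cells (i,j,r):

[(1, 4, 0), (3, 2, 0), (5, 1, 0)]


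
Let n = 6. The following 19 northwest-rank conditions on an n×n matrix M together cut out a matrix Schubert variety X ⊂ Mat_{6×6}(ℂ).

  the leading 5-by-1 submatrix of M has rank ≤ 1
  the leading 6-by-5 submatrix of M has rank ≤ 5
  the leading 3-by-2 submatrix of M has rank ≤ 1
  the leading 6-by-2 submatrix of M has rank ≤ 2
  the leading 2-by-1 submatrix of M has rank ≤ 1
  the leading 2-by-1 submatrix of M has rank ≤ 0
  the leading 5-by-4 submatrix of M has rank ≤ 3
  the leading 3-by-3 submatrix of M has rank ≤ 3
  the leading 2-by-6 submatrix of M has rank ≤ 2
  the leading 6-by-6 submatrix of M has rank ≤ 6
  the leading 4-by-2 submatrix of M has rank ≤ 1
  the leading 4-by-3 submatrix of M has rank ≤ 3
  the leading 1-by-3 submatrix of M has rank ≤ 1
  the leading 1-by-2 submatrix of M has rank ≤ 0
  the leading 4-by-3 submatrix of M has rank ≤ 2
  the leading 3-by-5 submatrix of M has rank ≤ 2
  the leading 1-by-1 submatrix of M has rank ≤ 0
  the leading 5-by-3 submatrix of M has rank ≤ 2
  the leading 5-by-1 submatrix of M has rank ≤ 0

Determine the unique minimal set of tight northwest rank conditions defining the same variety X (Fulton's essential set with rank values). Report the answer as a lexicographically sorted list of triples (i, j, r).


Computing R[i][j] = min implied NW-rank bound (n=6, 19 conditions):

  row 1: 0 | 0 | 1 | 1 | 1 | 1
  row 2: 0 | 1 | 2 | 2 | 2 | 2
  row 3: 0 | 1 | 2 | 2 | 2 | 3
  row 4: 0 | 1 | 2 | 3 | 3 | 4
  row 5: 0 | 1 | 2 | 3 | 4 | 5
  row 6: 1 | 2 | 3 | 4 | 5 | 6

the unique w with this rank table is (3, 2, 6, 4, 5, 1).

ℓ(w)=8; the 3 essential cells (i,j,r):

[(1, 2, 0), (3, 5, 2), (5, 1, 0)]


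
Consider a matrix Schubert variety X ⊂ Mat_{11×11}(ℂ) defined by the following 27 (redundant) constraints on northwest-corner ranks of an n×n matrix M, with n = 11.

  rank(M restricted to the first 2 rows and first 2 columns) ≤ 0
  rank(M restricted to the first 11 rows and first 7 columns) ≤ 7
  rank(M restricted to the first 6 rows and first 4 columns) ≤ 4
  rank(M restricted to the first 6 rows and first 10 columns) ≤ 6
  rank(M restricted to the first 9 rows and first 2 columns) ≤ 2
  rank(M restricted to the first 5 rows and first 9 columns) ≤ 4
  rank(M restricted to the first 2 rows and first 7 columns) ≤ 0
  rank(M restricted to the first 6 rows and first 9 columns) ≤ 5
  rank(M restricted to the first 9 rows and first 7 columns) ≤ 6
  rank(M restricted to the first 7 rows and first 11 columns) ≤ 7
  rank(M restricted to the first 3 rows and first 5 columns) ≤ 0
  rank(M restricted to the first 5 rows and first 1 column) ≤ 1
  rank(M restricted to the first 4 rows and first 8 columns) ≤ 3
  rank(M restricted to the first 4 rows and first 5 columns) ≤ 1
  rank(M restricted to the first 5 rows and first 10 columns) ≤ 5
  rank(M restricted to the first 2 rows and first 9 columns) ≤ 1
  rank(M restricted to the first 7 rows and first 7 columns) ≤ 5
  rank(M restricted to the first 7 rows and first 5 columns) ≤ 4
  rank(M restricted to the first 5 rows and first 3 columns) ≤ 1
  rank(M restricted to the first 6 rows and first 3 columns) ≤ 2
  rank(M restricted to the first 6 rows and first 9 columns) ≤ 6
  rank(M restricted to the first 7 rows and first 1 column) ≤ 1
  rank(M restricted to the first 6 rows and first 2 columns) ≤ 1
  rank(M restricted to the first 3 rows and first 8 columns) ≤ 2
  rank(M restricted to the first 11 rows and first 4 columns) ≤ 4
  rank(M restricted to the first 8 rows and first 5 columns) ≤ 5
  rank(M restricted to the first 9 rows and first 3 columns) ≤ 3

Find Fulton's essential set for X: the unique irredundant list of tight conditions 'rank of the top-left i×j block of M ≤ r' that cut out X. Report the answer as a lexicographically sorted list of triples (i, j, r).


Computing R[i][j] = min implied NW-rank bound (n=11, 27 conditions):

  R[1]: 0  0  0  0  0  0  0  1  1  1  1
  R[2]: 0  0  0  0  0  0  0  1  1  2  2
  R[3]: 0  0  0  0  0  1  1  2  2  3  3
  R[4]: 1  1  1  1  1  2  2  3  3  4  4
  R[5]: 1  1  1  2  2  3  3  4  4  5  5
  R[6]: 1  1  2  3  3  4  4  5  5  6  6
  R[7]: 1  2  3  4  4  5  5  6  6  7  7
  R[8]: 1  2  3  4  5  6  6  7  7  8  8
  R[9]: 1  2  3  4  5  6  6  7  8  9  9
  R[10]: 1  2  3  4  5  6  7  8  9  10  10
  R[11]: 1  2  3  4  5  6  7  8  9  10  11

giving w = (8, 10, 6, 1, 4, 3, 2, 5, 9, 7, 11) via Δ²R.

6 SE-corners of the 24-cell Rothe diagram give Ess(w):

[(2, 7, 0), (2, 9, 1), (3, 5, 0), (5, 3, 1), (6, 2, 1), (9, 7, 6)]


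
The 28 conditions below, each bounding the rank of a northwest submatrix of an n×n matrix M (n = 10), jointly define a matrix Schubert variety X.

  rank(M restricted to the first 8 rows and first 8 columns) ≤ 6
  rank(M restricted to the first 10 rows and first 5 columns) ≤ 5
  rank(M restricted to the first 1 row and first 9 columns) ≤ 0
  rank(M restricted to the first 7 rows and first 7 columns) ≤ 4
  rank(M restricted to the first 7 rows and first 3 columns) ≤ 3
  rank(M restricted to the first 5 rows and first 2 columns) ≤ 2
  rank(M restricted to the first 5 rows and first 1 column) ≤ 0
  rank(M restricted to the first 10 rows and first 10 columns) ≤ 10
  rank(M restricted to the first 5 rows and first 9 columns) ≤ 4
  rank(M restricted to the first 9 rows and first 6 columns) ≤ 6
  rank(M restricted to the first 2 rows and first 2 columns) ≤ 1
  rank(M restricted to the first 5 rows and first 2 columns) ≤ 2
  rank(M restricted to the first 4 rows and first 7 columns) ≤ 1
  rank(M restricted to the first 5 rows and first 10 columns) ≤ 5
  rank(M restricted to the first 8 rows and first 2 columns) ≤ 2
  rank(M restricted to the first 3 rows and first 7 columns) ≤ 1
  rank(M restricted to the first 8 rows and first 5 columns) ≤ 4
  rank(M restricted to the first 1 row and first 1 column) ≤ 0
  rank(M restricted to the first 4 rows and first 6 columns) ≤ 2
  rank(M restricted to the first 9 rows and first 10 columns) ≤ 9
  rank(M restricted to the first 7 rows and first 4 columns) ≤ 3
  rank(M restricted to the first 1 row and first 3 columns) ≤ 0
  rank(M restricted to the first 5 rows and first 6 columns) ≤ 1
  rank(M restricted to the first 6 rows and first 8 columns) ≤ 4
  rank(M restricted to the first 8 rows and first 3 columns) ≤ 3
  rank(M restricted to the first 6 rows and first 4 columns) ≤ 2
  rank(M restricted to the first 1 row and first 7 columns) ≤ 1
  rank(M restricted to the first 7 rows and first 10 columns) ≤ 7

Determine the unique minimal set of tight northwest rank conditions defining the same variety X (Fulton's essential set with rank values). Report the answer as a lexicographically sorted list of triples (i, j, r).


Computing R[i][j] = min implied NW-rank bound (n=10, 28 conditions):

  0 0 0 0 0 0 0 0 0 1
  0 1 1 1 1 1 1 1 1 2
  0 1 1 1 1 1 1 2 2 3
  0 1 1 1 1 1 1 2 3 4
  0 1 1 1 1 1 2 3 4 5
  1 2 2 2 2 2 3 4 5 6
  1 2 3 3 3 3 4 5 6 7
  1 2 3 4 4 4 5 6 7 8
  1 2 3 4 5 5 6 7 8 9
  1 2 3 4 5 6 7 8 9 10

the unique w with this rank table is (10, 2, 8, 9, 7, 1, 3, 4, 5, 6).

Fulton essential set (4 of the 27 Rothe cells):

[(1, 9, 0), (4, 7, 1), (5, 1, 0), (5, 6, 1)]


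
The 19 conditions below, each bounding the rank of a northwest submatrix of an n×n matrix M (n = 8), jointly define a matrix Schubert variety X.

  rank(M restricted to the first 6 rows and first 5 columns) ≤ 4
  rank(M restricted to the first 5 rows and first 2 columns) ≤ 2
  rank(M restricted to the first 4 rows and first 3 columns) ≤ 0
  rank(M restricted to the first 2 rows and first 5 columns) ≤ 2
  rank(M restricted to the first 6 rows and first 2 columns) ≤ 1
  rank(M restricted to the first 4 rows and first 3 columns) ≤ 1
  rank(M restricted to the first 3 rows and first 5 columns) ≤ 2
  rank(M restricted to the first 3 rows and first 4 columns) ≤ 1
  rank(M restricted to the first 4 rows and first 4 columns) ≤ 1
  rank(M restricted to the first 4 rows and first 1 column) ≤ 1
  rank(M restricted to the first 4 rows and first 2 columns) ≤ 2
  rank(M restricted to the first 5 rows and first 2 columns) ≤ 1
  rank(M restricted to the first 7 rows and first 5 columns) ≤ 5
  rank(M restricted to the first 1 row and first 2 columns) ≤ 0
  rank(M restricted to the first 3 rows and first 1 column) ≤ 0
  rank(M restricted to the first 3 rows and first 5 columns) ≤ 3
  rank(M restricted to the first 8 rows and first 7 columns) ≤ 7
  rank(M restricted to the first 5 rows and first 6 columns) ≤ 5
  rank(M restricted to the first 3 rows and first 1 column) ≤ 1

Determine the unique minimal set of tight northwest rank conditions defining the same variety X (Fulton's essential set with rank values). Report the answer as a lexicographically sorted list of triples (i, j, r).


Recovering R(i,j) via the rank-extension bound from the 19 conditions:

  R[1]: 0, 0, 0, 1, 1, 1, 1, 1
  R[2]: 0, 0, 0, 1, 2, 2, 2, 2
  R[3]: 0, 0, 0, 1, 2, 3, 3, 3
  R[4]: 0, 0, 0, 1, 2, 3, 4, 4
  R[5]: 1, 1, 1, 2, 3, 4, 5, 5
  R[6]: 1, 1, 2, 3, 4, 5, 6, 6
  R[7]: 1, 2, 3, 4, 5, 6, 7, 7
  R[8]: 1, 2, 3, 4, 5, 6, 7, 8

the unique w with this rank table is (4, 5, 6, 7, 1, 3, 2, 8).

2 SE-corners of the 13-cell Rothe diagram give Ess(w):

[(4, 3, 0), (6, 2, 1)]


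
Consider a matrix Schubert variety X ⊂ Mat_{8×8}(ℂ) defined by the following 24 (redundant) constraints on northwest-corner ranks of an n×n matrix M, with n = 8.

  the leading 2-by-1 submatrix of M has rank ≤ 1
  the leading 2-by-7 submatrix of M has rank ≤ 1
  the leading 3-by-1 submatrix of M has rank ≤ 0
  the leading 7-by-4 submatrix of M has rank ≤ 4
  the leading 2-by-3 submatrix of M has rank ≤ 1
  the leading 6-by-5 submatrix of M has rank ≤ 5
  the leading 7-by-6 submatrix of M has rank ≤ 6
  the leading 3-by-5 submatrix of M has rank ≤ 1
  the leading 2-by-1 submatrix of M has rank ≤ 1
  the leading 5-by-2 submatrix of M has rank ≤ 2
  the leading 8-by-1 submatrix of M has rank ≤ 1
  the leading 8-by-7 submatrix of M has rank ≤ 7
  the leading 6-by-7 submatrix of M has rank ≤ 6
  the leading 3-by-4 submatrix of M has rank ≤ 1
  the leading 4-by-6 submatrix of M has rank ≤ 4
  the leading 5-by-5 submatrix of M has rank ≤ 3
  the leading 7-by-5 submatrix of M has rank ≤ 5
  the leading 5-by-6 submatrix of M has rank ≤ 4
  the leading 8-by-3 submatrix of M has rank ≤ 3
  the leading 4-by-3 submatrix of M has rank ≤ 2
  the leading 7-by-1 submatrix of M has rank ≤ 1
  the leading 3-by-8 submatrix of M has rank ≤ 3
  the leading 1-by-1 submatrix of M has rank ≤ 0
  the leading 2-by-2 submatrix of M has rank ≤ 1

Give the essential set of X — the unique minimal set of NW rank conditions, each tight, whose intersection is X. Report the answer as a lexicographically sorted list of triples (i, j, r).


The tightest implied rank at each (i,j), from the 24 conditions:

  0  1  1  1  1  1  1  1
  0  1  1  1  1  1  1  2
  0  1  1  1  1  2  2  3
  1  2  2  2  2  3  3  4
  1  2  3  3  3  4  4  5
  1  2  3  4  4  5  5  6
  1  2  3  4  5  6  6  7
  1  2  3  4  5  6  7  8

hence w(1..8) = (2, 8, 6, 1, 3, 4, 5, 7).

3 SE-corners of the 11-cell Rothe diagram give Ess(w):

[(2, 7, 1), (3, 1, 0), (3, 5, 1)]


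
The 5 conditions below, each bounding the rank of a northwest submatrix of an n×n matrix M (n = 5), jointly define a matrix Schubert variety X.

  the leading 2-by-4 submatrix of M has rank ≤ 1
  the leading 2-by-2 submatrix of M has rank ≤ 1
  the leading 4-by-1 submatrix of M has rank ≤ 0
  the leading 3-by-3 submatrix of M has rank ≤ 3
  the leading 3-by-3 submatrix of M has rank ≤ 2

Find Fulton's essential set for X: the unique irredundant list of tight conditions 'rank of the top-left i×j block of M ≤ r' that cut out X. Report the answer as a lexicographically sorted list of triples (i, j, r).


Reconstructing r_w from the 5 given conditions:

  row 1: 0, 1, 1, 1, 1
  row 2: 0, 1, 1, 1, 2
  row 3: 0, 1, 2, 2, 3
  row 4: 0, 1, 2, 3, 4
  row 5: 1, 2, 3, 4, 5

second differences of R give the permutation w = (2, 5, 3, 4, 1).

Fulton essential set (2 of the 6 Rothe cells):

[(2, 4, 1), (4, 1, 0)]


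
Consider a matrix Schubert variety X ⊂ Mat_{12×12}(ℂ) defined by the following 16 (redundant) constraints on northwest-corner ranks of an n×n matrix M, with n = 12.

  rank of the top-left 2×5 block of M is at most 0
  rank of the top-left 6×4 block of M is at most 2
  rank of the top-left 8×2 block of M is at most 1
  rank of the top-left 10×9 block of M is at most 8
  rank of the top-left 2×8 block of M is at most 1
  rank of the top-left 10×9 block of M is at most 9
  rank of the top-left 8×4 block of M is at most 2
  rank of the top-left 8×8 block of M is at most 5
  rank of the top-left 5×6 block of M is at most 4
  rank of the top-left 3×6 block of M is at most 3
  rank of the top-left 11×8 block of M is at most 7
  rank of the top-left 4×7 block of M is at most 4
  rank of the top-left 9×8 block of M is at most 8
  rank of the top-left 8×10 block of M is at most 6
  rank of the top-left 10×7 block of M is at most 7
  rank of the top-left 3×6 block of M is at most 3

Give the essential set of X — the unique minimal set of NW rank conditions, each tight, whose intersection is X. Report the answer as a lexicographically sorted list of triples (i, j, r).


Computing R[i][j] = min implied NW-rank bound (n=12, 16 conditions):

  0, 0, 0, 0, 0, 1, 1, 1, 1, 1, 1, 1
  0, 0, 0, 0, 0, 1, 1, 1, 2, 2, 2, 2
  1, 1, 1, 1, 1, 2, 2, 2, 3, 3, 3, 3
  1, 1, 2, 2, 2, 3, 3, 3, 4, 4, 4, 4
  1, 1, 2, 2, 3, 4, 4, 4, 5, 5, 5, 5
  1, 1, 2, 2, 3, 4, 5, 5, 6, 6, 6, 6
  1, 1, 2, 2, 3, 4, 5, 5, 6, 6, 7, 7
  1, 1, 2, 2, 3, 4, 5, 5, 6, 6, 7, 8
  1, 2, 3, 3, 4, 5, 6, 6, 7, 7, 8, 9
  1, 2, 3, 4, 5, 6, 7, 7, 8, 8, 9, 10
  1, 2, 3, 4, 5, 6, 7, 7, 8, 9, 10, 11
  1, 2, 3, 4, 5, 6, 7, 8, 9, 10, 11, 12

second differences of R give the permutation w = (6, 9, 1, 3, 5, 7, 11, 12, 2, 4, 10, 8).

7 SE-corners of the 26-cell Rothe diagram give Ess(w):

[(2, 5, 0), (2, 8, 1), (8, 2, 1), (8, 4, 2), (8, 8, 5), (8, 10, 6), (11, 8, 7)]


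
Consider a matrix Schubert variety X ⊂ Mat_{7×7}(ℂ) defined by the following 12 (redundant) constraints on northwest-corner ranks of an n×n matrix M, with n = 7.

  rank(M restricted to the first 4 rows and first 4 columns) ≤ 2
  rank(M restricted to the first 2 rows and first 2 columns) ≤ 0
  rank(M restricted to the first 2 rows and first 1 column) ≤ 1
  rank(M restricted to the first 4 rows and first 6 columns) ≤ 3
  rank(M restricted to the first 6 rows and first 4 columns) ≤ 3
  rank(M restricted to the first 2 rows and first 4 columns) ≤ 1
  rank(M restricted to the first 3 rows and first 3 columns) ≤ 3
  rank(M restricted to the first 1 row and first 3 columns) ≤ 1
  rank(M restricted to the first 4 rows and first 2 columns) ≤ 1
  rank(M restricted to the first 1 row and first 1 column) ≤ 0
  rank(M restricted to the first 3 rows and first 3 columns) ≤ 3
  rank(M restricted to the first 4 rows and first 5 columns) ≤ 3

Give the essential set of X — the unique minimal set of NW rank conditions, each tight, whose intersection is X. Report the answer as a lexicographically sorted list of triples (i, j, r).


Propagating the 12 rank bounds to every northwest block:

  0  0  1  1  1  1  1
  0  0  1  1  2  2  2
  1  1  2  2  3  3  3
  1  1  2  2  3  3  4
  1  2  3  3  4  4  5
  1  2  3  3  4  5  6
  1  2  3  4  5  6  7

the unique w with this rank table is (3, 5, 1, 7, 2, 6, 4).

Fulton essential set (6 of the 9 Rothe cells):

[(2, 2, 0), (2, 4, 1), (4, 2, 1), (4, 4, 2), (4, 6, 3), (6, 4, 3)]


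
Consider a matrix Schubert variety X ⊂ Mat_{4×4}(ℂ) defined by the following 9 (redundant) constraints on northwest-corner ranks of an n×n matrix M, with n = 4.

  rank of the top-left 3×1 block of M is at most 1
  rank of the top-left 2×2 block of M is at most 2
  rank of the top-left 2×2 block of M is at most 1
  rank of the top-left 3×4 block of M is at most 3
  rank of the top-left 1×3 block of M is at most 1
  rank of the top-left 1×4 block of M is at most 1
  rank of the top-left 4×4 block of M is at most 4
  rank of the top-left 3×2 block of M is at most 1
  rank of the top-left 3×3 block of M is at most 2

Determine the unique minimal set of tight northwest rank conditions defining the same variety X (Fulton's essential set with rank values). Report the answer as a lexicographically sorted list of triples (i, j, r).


Reconstructing r_w from the 9 given conditions:

  1 | 1 | 1 | 1
  1 | 1 | 2 | 2
  1 | 1 | 2 | 3
  1 | 2 | 3 | 4

reading off 1-entries of Δ²R: w = (1, 3, 4, 2).

Fulton essential set (1 of the 2 Rothe cells):

[(3, 2, 1)]


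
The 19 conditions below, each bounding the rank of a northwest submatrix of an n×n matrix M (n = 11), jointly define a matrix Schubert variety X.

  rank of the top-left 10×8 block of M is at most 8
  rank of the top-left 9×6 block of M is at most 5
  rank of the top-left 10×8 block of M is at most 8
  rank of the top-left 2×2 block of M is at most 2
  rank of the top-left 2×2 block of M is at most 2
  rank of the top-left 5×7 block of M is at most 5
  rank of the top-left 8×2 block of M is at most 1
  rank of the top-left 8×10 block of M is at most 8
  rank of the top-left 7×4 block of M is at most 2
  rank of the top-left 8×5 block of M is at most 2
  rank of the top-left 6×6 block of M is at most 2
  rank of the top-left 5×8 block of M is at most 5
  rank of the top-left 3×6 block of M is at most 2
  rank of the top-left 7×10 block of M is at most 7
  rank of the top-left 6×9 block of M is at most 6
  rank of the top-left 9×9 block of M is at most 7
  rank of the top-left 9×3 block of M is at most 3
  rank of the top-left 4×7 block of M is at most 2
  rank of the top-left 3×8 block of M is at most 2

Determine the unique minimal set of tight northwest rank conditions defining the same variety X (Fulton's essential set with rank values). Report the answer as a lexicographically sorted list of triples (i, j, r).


The tightest implied rank at each (i,j), from the 19 conditions:

  1 1 1 1 1 1 1 1 1 1 1
  1 1 2 2 2 2 2 2 2 2 2
  1 1 2 2 2 2 2 2 3 3 3
  1 1 2 2 2 2 2 3 4 4 4
  1 1 2 2 2 2 3 4 5 5 5
  1 1 2 2 2 2 3 4 5 6 6
  1 1 2 2 2 3 4 5 6 7 7
  1 1 2 2 2 3 4 5 6 7 8
  1 2 3 3 3 4 5 6 7 8 9
  1 2 3 4 4 5 6 7 8 9 10
  1 2 3 4 5 6 7 8 9 10 11

second differences of R give the permutation w = (1, 3, 9, 8, 7, 10, 6, 11, 2, 4, 5).

Fulton essential set (5 of the 26 Rothe cells):

[(3, 8, 2), (4, 7, 2), (6, 6, 2), (8, 2, 1), (8, 5, 2)]


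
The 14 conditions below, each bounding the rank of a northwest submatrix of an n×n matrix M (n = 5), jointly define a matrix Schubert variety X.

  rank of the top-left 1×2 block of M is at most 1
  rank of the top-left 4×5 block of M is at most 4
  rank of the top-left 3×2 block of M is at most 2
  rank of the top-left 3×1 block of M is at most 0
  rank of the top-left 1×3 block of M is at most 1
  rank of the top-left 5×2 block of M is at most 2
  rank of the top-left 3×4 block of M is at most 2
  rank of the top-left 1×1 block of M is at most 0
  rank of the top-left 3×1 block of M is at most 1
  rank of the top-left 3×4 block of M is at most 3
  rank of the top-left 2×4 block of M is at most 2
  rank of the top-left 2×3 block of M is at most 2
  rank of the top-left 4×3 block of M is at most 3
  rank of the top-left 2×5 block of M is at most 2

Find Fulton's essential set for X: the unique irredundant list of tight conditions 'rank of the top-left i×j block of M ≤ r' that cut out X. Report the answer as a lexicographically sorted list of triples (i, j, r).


The tightest implied rank at each (i,j), from the 14 conditions:

  i=1: 0  1  1  1  1
  i=2: 0  1  2  2  2
  i=3: 0  1  2  2  3
  i=4: 1  2  3  3  4
  i=5: 1  2  3  4  5

reading off 1-entries of Δ²R: w = (2, 3, 5, 1, 4).

ℓ(w)=4; the 2 essential cells (i,j,r):

[(3, 1, 0), (3, 4, 2)]


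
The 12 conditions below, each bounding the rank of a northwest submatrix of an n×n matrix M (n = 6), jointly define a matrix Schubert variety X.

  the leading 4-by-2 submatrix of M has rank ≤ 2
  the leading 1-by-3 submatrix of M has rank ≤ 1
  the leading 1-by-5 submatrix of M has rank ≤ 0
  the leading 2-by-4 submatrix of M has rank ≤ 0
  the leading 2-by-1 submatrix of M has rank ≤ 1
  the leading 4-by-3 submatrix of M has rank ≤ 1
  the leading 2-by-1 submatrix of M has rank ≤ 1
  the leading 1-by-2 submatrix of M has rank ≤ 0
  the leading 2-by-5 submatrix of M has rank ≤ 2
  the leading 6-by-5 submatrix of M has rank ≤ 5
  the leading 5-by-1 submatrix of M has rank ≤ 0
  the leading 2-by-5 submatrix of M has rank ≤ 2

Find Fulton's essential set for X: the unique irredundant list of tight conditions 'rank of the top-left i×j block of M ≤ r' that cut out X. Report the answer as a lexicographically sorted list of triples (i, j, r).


Computing R[i][j] = min implied NW-rank bound (n=6, 12 conditions):

  row 1: 0  0  0  0  0  1
  row 2: 0  0  0  0  1  2
  row 3: 0  1  1  1  2  3
  row 4: 0  1  1  2  3  4
  row 5: 0  1  2  3  4  5
  row 6: 1  2  3  4  5  6

second differences of R give the permutation w = (6, 5, 2, 4, 3, 1).

4 SE-corners of the 13-cell Rothe diagram give Ess(w):

[(1, 5, 0), (2, 4, 0), (4, 3, 1), (5, 1, 0)]


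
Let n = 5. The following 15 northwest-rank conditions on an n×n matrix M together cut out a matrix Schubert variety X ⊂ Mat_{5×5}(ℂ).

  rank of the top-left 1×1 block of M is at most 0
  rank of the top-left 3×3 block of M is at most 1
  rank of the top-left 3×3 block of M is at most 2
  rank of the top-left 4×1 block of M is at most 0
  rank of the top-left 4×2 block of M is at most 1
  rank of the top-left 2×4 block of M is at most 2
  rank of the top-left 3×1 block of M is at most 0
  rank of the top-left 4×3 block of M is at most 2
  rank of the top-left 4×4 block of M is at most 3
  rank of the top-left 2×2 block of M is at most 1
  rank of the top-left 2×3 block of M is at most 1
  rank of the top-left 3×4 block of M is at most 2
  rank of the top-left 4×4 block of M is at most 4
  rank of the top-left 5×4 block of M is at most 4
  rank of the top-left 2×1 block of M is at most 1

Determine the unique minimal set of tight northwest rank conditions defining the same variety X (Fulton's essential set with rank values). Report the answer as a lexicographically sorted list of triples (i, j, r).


Rank table r_w(5×5) implied by the 15 constraints:

  i=1: 0 1 1 1 1
  i=2: 0 1 1 2 2
  i=3: 0 1 1 2 3
  i=4: 0 1 2 3 4
  i=5: 1 2 3 4 5

the unique w with this rank table is (2, 4, 5, 3, 1).

Rothe diagram D(w) (6 cells), 2 SE-corners (essential conditions):

[(3, 3, 1), (4, 1, 0)]


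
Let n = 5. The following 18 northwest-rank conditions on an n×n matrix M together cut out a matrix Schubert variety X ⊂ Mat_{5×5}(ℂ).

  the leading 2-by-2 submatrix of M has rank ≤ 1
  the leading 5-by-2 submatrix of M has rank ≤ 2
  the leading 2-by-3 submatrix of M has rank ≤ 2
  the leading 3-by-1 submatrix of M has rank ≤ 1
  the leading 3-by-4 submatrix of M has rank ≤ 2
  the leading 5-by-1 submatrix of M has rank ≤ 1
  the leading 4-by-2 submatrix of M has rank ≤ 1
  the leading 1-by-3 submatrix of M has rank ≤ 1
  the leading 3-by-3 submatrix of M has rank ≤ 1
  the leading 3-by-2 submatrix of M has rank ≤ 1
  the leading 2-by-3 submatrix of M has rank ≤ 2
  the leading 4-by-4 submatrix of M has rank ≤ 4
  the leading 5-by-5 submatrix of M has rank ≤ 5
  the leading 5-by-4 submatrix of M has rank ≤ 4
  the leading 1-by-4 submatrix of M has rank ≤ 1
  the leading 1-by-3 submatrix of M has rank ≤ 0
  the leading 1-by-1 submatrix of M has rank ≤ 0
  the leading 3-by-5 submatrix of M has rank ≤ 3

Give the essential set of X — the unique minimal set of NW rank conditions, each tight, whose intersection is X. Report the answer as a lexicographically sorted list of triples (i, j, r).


Computing R[i][j] = min implied NW-rank bound (n=5, 18 conditions):

  R[1]: 0  0  0  1  1
  R[2]: 1  1  1  2  2
  R[3]: 1  1  1  2  3
  R[4]: 1  1  2  3  4
  R[5]: 1  2  3  4  5

so w = (4, 1, 5, 3, 2).

Rothe diagram D(w) (6 cells), 3 SE-corners (essential conditions):

[(1, 3, 0), (3, 3, 1), (4, 2, 1)]


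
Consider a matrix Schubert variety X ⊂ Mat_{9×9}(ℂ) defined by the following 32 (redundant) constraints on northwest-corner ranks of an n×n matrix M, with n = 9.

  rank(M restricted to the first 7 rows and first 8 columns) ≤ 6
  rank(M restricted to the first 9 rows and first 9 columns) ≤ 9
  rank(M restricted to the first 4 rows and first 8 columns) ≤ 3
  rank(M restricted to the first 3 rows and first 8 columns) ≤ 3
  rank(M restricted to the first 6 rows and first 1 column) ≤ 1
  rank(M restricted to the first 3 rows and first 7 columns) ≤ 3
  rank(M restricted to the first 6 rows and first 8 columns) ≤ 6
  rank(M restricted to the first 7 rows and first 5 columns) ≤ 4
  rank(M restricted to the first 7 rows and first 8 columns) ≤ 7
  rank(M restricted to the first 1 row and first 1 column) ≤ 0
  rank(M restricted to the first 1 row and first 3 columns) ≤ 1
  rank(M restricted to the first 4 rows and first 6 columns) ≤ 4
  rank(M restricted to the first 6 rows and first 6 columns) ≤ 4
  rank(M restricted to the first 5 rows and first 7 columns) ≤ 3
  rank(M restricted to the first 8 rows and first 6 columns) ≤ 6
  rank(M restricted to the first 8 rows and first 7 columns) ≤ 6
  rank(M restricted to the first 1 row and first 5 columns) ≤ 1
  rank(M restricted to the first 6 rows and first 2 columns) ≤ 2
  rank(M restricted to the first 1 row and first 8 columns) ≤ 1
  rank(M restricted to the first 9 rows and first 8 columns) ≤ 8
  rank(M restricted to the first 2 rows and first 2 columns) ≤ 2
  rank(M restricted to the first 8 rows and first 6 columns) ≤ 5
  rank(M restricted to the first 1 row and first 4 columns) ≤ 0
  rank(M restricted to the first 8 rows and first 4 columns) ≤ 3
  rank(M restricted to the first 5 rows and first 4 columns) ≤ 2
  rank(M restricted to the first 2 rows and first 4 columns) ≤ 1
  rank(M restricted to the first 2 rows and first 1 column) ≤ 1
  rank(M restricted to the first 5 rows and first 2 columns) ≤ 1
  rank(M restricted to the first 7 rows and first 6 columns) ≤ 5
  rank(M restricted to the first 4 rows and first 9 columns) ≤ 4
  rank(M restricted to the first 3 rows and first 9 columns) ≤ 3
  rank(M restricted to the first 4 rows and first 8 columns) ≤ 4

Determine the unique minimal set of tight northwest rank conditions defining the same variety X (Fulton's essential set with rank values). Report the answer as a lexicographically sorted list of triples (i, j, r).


Reconstructing r_w from the 32 given conditions:

  i=1: 0 0 0 0 1 1 1 1 1
  i=2: 1 1 1 1 2 2 2 2 2
  i=3: 1 1 2 2 3 3 3 3 3
  i=4: 1 1 2 2 3 3 3 3 4
  i=5: 1 1 2 2 3 3 3 4 5
  i=6: 1 2 3 3 4 4 4 5 6
  i=7: 1 2 3 3 4 5 5 6 7
  i=8: 1 2 3 3 4 5 6 7 8
  i=9: 1 2 3 4 5 6 7 8 9

hence w(1..9) = (5, 1, 3, 9, 8, 2, 6, 7, 4).

Fulton essential set (6 of the 16 Rothe cells):

[(1, 4, 0), (4, 8, 3), (5, 2, 1), (5, 4, 2), (5, 7, 3), (8, 4, 3)]


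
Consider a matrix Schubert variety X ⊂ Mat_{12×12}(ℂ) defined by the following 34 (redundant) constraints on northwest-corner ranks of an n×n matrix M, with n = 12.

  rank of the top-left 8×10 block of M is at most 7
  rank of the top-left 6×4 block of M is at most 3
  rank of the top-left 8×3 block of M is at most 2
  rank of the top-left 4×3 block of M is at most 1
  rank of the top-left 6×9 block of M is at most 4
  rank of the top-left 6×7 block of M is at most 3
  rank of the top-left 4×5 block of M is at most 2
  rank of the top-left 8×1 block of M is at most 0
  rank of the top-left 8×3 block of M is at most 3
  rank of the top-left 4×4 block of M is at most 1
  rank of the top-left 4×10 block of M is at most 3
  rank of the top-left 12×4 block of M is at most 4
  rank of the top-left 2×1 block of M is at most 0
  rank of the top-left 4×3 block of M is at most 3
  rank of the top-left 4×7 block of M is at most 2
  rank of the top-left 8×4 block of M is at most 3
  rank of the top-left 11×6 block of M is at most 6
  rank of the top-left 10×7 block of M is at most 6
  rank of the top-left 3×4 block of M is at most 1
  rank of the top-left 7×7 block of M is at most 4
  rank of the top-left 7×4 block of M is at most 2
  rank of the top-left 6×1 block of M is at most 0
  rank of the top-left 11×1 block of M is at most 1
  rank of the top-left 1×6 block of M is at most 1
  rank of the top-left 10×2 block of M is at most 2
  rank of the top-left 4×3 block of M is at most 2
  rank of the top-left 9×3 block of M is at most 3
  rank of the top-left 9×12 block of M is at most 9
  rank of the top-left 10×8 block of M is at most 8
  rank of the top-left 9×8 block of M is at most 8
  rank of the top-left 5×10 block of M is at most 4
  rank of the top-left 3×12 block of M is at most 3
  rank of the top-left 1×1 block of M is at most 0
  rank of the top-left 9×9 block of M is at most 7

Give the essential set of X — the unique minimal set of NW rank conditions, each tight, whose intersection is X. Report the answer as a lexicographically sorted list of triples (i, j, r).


Reconstructing r_w from the 34 given conditions:

  i=1: 0  1  1  1  1  1  1  1  1  1  1  1
  i=2: 0  1  1  1  2  2  2  2  2  2  2  2
  i=3: 0  1  1  1  2  2  2  3  3  3  3  3
  i=4: 0  1  1  1  2  2  2  3  3  3  4  4
  i=5: 0  1  2  2  3  3  3  4  4  4  5  5
  i=6: 0  1  2  2  3  3  3  4  4  5  6  6
  i=7: 0  1  2  2  3  4  4  5  5  6  7  7
  i=8: 0  1  2  3  4  5  5  6  6  7  8  8
  i=9: 1  2  3  4  5  6  6  7  7  8  9  9
  i=10: 1  2  3  4  5  6  6  7  8  9  10  10
  i=11: 1  2  3  4  5  6  7  8  9  10  11  11
  i=12: 1  2  3  4  5  6  7  8  9  10  11  12

second differences of R give the permutation w = (2, 5, 8, 11, 3, 10, 6, 4, 1, 9, 7, 12).

8 SE-corners of the 26-cell Rothe diagram give Ess(w):

[(4, 4, 1), (4, 7, 2), (4, 10, 3), (6, 7, 3), (6, 9, 4), (7, 4, 2), (8, 1, 0), (10, 7, 6)]


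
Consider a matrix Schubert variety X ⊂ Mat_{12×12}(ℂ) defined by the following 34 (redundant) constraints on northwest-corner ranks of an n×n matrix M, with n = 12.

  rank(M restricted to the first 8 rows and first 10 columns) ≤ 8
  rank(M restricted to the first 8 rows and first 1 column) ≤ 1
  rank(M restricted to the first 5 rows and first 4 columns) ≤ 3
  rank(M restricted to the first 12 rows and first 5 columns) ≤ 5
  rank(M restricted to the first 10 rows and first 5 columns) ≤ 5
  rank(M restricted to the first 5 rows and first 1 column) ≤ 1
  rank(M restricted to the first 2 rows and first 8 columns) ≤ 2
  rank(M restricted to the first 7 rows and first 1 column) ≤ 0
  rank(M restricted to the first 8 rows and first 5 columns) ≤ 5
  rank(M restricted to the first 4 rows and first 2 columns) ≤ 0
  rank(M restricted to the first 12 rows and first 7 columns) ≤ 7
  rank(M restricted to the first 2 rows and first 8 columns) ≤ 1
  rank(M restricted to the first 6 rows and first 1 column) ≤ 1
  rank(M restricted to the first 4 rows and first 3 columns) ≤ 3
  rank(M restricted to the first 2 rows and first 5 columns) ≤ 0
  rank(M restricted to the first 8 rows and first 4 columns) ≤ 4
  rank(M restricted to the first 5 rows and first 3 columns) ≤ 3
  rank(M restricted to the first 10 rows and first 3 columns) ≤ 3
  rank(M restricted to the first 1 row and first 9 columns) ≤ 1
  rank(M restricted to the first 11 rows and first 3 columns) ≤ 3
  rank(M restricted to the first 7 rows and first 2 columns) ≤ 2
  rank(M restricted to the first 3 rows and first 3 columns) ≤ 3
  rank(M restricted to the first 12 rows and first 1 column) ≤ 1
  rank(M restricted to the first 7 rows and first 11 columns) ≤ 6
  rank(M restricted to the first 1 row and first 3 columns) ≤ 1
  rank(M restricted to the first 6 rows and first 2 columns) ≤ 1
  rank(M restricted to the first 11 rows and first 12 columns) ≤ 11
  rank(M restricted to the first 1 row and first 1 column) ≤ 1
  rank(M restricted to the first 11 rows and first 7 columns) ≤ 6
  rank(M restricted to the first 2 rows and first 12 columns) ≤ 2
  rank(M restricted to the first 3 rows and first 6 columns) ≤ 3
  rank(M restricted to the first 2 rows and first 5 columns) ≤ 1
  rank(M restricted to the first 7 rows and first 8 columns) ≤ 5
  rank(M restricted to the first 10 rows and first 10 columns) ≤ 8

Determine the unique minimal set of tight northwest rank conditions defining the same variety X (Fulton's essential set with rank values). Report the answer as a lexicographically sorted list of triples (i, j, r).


Recovering R(i,j) via the rank-extension bound from the 34 conditions:

  0, 0, 0, 0, 0, 1, 1, 1, 1, 1, 1, 1
  0, 0, 0, 0, 0, 1, 1, 1, 2, 2, 2, 2
  0, 0, 1, 1, 1, 2, 2, 2, 3, 3, 3, 3
  0, 0, 1, 2, 2, 3, 3, 3, 4, 4, 4, 4
  0, 1, 2, 3, 3, 4, 4, 4, 5, 5, 5, 5
  0, 1, 2, 3, 4, 5, 5, 5, 6, 6, 6, 6
  0, 1, 2, 3, 4, 5, 5, 5, 6, 6, 6, 7
  1, 2, 3, 4, 5, 6, 6, 6, 7, 7, 7, 8
  1, 2, 3, 4, 5, 6, 6, 7, 8, 8, 8, 9
  1, 2, 3, 4, 5, 6, 6, 7, 8, 8, 9, 10
  1, 2, 3, 4, 5, 6, 6, 7, 8, 9, 10, 11
  1, 2, 3, 4, 5, 6, 7, 8, 9, 10, 11, 12

so w = (6, 9, 3, 4, 2, 5, 12, 1, 8, 11, 10, 7).

8 SE-corners of the 27-cell Rothe diagram give Ess(w):

[(2, 5, 0), (2, 8, 1), (4, 2, 0), (7, 1, 0), (7, 8, 5), (7, 11, 6), (10, 10, 8), (11, 7, 6)]


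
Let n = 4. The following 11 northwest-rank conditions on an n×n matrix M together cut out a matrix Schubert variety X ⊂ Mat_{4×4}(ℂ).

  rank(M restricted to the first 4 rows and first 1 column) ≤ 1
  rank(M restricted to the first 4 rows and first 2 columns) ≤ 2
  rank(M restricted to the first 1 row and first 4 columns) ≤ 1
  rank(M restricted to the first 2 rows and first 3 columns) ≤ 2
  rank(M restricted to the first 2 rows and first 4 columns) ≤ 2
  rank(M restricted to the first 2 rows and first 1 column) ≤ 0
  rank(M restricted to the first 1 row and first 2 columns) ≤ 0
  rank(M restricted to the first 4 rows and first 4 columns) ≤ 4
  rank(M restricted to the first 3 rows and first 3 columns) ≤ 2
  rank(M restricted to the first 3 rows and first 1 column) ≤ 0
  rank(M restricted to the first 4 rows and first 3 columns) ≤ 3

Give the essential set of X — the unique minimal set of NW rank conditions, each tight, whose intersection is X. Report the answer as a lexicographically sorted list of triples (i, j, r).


Reconstructing r_w from the 11 given conditions:

  0, 0, 1, 1
  0, 1, 2, 2
  0, 1, 2, 3
  1, 2, 3, 4

reading off 1-entries of Δ²R: w = (3, 2, 4, 1).

|D(w)|=4, |Ess(w)|=2:

[(1, 2, 0), (3, 1, 0)]


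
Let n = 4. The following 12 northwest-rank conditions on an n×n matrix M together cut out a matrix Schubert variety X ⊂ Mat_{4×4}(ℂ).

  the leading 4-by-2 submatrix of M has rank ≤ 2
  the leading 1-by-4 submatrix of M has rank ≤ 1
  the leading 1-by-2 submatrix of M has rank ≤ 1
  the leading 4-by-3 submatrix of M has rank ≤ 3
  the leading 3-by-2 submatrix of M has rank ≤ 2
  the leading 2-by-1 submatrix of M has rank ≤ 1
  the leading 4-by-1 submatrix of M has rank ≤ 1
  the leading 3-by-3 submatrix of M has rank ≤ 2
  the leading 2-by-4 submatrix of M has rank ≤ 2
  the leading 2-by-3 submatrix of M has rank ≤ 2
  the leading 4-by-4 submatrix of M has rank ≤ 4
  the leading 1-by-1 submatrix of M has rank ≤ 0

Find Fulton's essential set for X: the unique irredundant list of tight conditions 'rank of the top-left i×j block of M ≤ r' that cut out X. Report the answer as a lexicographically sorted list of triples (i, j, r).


Propagating the 12 rank bounds to every northwest block:

  row 1: 0  1  1  1
  row 2: 1  2  2  2
  row 3: 1  2  2  3
  row 4: 1  2  3  4

giving w = (2, 1, 4, 3) via Δ²R.

|D(w)|=2, |Ess(w)|=2:

[(1, 1, 0), (3, 3, 2)]


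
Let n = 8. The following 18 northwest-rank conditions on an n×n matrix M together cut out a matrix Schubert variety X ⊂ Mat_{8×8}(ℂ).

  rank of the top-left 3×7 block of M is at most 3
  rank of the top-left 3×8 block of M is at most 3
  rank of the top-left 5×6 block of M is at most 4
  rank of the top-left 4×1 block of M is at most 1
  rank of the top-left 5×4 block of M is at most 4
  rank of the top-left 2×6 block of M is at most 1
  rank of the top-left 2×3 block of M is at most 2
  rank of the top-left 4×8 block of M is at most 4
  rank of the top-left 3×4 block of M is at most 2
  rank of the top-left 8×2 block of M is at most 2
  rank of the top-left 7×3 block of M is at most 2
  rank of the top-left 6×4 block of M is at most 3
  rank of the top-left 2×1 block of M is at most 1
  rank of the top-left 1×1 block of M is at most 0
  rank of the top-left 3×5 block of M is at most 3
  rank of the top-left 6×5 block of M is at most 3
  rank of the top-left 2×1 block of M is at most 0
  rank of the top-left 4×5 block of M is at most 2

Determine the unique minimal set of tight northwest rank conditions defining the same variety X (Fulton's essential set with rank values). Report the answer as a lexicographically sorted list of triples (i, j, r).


Recovering R(i,j) via the rank-extension bound from the 18 conditions:

  0 | 1 | 1 | 1 | 1 | 1 | 1 | 1
  0 | 1 | 1 | 1 | 1 | 1 | 2 | 2
  1 | 2 | 2 | 2 | 2 | 2 | 3 | 3
  1 | 2 | 2 | 2 | 2 | 3 | 4 | 4
  1 | 2 | 2 | 3 | 3 | 4 | 5 | 5
  1 | 2 | 2 | 3 | 3 | 4 | 5 | 6
  1 | 2 | 2 | 3 | 4 | 5 | 6 | 7
  1 | 2 | 3 | 4 | 5 | 6 | 7 | 8

the unique w with this rank table is (2, 7, 1, 6, 4, 8, 5, 3).

|D(w)|=13, |Ess(w)|=5:

[(2, 1, 0), (2, 6, 1), (4, 5, 2), (6, 5, 3), (7, 3, 2)]
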